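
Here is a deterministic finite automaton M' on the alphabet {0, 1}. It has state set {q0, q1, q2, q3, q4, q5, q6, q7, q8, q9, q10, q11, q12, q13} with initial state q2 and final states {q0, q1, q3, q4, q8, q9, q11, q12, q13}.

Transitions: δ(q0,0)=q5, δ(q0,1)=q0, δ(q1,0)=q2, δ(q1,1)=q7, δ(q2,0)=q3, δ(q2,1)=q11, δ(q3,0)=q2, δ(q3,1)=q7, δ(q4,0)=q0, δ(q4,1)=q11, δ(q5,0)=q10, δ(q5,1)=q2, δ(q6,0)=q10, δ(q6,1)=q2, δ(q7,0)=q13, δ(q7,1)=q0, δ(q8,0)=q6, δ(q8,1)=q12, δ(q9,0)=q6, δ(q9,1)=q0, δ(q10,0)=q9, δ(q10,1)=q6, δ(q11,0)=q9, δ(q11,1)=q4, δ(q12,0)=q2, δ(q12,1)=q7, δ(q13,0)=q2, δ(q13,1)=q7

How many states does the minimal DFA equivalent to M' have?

First remove the unreachable states {q1,q8,q12}; 11 states remain.
P0 = {q0,q3,q4,q9,q11,q13} | {q2,q5,q6,q7,q10}.
Refine {q0,q3,q4,q9,q11,q13} on symbol 0: members go to different blocks, giving {q0,q3,q9,q13} and {q4,q11}.
On input 1, block {q0,q3,q9,q13} splits into {q0,q9} and {q3,q13}.
Refine {q2,q5,q6,q7,q10} on symbol 0: members go to different blocks, giving {q2,q7} and {q5,q6} and {q10}.
Split {q2,q7} by δ(·,1) → {q2} and {q7}.
The partition is now stable with 7 blocks: {q0,q9} | {q2} | {q4,q11} | {q3,q13} | {q5,q6} | {q10} | {q7}.

7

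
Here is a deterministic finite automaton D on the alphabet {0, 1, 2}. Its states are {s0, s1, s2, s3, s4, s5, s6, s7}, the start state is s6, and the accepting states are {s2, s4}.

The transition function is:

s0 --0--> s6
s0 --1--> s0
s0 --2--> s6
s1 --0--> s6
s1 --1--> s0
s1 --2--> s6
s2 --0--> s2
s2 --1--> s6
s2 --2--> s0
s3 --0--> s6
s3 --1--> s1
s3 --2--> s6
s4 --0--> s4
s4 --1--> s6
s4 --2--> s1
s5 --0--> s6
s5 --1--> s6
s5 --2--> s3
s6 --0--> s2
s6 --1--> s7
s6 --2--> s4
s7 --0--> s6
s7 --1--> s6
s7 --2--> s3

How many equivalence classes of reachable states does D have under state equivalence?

States {s5} cannot be reached from the start state, so discard them.
Initial partition by acceptance: {s2,s4} | {s0,s1,s3,s6,s7}.
On input 0, block {s0,s1,s3,s6,s7} splits into {s0,s1,s3,s7} and {s6}.
On input 1, block {s0,s1,s3,s7} splits into {s0,s1,s3} and {s7}.
The partition is now stable with 4 blocks: {s2,s4} | {s0,s1,s3} | {s6} | {s7}.

4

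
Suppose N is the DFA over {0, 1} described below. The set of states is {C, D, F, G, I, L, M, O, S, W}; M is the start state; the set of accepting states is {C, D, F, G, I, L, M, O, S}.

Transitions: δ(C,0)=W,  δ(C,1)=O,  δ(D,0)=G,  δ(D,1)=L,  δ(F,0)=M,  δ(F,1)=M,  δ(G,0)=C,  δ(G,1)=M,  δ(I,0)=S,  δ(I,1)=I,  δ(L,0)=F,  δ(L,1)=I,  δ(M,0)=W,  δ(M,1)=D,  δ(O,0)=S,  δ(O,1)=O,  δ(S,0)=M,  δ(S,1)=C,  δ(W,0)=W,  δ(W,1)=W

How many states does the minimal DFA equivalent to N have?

All states are reachable from the start state.
P0 = {C,D,F,G,I,L,M,O,S} | {W}.
Split {C,D,F,G,I,L,M,O,S} by δ(·,0) → {D,F,G,I,L,O,S} and {C,M}.
On input 0, block {D,F,G,I,L,O,S} splits into {D,I,L,O} and {F,G,S}.
Stable partition: {D,I,L,O} | {W} | {C,M} | {F,G,S} — 4 equivalence classes.

4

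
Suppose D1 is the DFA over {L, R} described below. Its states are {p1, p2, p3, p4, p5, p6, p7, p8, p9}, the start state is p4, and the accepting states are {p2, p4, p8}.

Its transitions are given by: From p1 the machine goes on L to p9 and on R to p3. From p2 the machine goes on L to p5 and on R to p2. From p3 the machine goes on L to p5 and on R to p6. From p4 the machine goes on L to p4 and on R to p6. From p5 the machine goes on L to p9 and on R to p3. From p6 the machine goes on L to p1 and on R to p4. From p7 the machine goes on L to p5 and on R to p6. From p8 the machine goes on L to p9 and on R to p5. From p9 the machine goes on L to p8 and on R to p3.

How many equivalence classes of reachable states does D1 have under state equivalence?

6

First remove the unreachable states {p2,p7}; 7 states remain.
P0 = {p4,p8} | {p1,p3,p5,p6,p9}.
Refine {p4,p8} on symbol L: members go to different blocks, giving {p4} and {p8}.
Split {p1,p3,p5,p6,p9} by δ(·,L) → {p1,p3,p5,p6} and {p9}.
Split {p1,p3,p5,p6} by δ(·,L) → {p1,p5} and {p3,p6}.
On input R, block {p3,p6} splits into {p3} and {p6}.
Stable partition: {p4} | {p1,p5} | {p8} | {p9} | {p3} | {p6} — 6 equivalence classes.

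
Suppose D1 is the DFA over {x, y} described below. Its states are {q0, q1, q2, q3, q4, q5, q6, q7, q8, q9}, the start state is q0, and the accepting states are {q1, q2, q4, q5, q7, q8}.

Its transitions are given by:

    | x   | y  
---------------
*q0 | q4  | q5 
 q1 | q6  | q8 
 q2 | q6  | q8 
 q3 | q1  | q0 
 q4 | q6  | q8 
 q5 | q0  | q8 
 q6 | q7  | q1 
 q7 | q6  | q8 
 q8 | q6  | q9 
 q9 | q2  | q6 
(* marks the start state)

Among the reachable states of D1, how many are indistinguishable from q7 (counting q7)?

5

States {q3} cannot be reached from the start state, so discard them.
Start with accepting vs non-accepting: {q1,q2,q4,q5,q7,q8} | {q0,q6,q9}.
Split {q1,q2,q4,q5,q7,q8} by δ(·,y) → {q1,q2,q4,q5,q7} and {q8}.
Split {q0,q6,q9} by δ(·,y) → {q0,q6} and {q9}.
No further refinement is possible. Final partition (4 blocks): {q1,q2,q4,q5,q7} | {q0,q6} | {q8} | {q9}.
State q7 belongs to the block {q1,q2,q4,q5,q7}, which has 5 states.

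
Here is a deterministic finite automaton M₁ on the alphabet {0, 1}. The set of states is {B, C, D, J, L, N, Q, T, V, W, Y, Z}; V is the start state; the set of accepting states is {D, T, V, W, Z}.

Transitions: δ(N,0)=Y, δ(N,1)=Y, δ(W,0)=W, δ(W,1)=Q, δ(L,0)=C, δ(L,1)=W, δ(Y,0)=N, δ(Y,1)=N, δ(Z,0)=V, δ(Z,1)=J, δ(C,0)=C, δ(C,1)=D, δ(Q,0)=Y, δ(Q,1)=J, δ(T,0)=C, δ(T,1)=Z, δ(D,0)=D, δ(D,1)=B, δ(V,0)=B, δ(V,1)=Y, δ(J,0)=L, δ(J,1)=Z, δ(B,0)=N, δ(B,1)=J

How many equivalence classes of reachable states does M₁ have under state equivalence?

7

First remove the unreachable states {T}; 11 states remain.
P0 = {D,V,W,Z} | {B,C,J,L,N,Q,Y}.
Refine {D,V,W,Z} on symbol 0: members go to different blocks, giving {D,W,Z} and {V}.
Split {D,W,Z} by δ(·,0) → {D,W} and {Z}.
Split {B,C,J,L,N,Q,Y} by δ(·,1) → {B,N,Q,Y} and {C,L} and {J}.
On input 1, block {B,N,Q,Y} splits into {N,Y} and {B,Q}.
No further refinement is possible. Final partition (7 blocks): {D,W} | {N,Y} | {V} | {Z} | {C,L} | {J} | {B,Q}.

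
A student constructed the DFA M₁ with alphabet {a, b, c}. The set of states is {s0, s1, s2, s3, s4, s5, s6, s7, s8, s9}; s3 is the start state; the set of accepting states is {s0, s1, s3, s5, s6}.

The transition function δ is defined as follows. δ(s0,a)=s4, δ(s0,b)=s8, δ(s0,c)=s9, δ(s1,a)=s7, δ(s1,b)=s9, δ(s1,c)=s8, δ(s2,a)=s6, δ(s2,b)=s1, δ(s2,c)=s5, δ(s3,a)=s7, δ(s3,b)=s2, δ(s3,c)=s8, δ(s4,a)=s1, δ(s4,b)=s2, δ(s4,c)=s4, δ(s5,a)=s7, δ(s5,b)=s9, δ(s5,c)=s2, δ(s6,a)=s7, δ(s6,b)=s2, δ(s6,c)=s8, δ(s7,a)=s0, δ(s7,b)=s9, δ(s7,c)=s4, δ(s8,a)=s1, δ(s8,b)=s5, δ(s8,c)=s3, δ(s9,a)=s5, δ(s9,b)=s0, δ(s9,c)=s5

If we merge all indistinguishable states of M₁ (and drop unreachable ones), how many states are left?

P0 = {s0,s1,s3,s5,s6} | {s2,s4,s7,s8,s9}.
On input b, block {s2,s4,s7,s8,s9} splits into {s2,s8,s9} and {s4,s7}.
The partition is now stable with 3 blocks: {s0,s1,s3,s5,s6} | {s2,s8,s9} | {s4,s7}.

3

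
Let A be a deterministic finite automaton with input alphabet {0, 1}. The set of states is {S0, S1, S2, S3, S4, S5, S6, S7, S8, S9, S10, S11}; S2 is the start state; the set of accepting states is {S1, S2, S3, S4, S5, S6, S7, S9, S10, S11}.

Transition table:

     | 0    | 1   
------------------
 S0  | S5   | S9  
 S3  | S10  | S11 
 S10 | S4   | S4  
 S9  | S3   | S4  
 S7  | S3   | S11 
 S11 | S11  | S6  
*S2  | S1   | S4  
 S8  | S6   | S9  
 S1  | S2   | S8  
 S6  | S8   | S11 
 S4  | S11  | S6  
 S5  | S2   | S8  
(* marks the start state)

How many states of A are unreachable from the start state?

3

No path from S2 leads to S0, S5, S7; the other 9 states are all reachable.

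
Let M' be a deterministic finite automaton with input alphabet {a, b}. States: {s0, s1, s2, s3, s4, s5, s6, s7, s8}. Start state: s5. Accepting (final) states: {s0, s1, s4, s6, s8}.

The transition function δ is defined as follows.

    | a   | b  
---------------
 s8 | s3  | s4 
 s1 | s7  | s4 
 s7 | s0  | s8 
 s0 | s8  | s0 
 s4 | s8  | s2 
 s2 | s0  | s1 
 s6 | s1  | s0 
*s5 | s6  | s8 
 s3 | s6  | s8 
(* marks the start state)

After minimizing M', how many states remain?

4

All states are reachable from the start state.
P0 = {s0,s1,s4,s6,s8} | {s2,s3,s5,s7}.
On input a, block {s0,s1,s4,s6,s8} splits into {s0,s4,s6} and {s1,s8}.
On input b, block {s0,s4,s6} splits into {s0,s6} and {s4}.
No further refinement is possible. Final partition (4 blocks): {s0,s6} | {s2,s3,s5,s7} | {s1,s8} | {s4}.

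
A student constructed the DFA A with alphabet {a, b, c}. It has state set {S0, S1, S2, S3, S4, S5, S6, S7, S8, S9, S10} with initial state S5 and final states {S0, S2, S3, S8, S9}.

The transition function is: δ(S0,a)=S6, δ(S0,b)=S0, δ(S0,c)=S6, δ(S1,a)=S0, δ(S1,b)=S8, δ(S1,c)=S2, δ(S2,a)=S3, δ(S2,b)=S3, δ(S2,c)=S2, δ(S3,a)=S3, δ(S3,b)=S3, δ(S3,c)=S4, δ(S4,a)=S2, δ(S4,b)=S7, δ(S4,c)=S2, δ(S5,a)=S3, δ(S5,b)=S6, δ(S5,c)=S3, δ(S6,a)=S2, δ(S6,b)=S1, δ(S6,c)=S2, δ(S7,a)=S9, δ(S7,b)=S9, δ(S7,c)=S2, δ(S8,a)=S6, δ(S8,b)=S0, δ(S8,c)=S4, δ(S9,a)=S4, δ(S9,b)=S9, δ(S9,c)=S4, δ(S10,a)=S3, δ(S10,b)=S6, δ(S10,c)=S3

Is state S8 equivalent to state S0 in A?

Yes

States {S10} cannot be reached from the start state, so discard them.
Initial partition by acceptance: {S0,S2,S3,S8,S9} | {S1,S4,S5,S6,S7}.
On input a, block {S0,S2,S3,S8,S9} splits into {S0,S8,S9} and {S2,S3}.
Split {S1,S4,S5,S6,S7} by δ(·,a) → {S4,S5,S6} and {S1,S7}.
Split {S4,S5,S6} by δ(·,b) → {S4,S6} and {S5}.
Refine {S2,S3} on symbol c: members go to different blocks, giving {S2} and {S3}.
Stable partition: {S0,S8,S9} | {S4,S6} | {S2} | {S1,S7} | {S5} | {S3} — 6 equivalence classes.
S8 and S0 lie in the same block of the stable partition, so they are equivalent — no string distinguishes them.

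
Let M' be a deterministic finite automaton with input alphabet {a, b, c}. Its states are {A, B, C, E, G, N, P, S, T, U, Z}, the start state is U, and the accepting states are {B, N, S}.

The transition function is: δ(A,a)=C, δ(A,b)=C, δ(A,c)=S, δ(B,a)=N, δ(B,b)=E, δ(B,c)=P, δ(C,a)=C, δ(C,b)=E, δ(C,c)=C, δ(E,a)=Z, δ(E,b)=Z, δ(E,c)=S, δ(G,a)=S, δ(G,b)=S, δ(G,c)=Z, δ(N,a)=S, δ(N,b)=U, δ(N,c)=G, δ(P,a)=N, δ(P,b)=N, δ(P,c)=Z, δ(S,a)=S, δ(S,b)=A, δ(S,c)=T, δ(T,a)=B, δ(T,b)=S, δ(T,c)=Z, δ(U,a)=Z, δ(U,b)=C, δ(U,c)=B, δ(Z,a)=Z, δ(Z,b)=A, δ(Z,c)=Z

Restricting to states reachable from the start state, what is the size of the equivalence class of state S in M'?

3

Every state is reachable, so we keep all 11.
P0 = {B,N,S} | {A,C,E,G,P,T,U,Z}.
Refine {A,C,E,G,P,T,U,Z} on symbol a: members go to different blocks, giving {A,C,E,U,Z} and {G,P,T}.
Split {A,C,E,U,Z} by δ(·,c) → {A,E,U} and {C,Z}.
No further refinement is possible. Final partition (4 blocks): {B,N,S} | {A,E,U} | {G,P,T} | {C,Z}.
State S belongs to the block {B,N,S}, which has 3 states.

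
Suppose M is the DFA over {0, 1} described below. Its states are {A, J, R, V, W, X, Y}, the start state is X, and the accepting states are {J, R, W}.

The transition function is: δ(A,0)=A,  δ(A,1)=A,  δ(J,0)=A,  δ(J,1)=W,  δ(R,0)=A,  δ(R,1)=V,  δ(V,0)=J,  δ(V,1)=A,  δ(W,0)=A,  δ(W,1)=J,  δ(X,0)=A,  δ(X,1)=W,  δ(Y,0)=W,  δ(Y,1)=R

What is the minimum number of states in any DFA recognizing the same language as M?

First remove the unreachable states {R,V,Y}; 4 states remain.
Start with accepting vs non-accepting: {J,W} | {A,X}.
On input 1, block {A,X} splits into {A} and {X}.
The partition is now stable with 3 blocks: {J,W} | {A} | {X}.

3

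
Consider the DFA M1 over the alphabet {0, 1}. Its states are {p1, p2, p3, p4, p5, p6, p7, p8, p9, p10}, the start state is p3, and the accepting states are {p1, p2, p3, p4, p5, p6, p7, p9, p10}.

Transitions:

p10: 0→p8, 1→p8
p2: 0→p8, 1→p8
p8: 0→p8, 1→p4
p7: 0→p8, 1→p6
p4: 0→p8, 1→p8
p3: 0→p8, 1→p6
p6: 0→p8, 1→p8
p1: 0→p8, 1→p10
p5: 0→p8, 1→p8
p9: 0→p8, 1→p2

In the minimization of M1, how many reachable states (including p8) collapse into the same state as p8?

1

States {p1,p2,p5,p7,p9,p10} cannot be reached from the start state, so discard them.
P0 = {p3,p4,p6} | {p8}.
Split {p3,p4,p6} by δ(·,1) → {p4,p6} and {p3}.
Stable partition: {p4,p6} | {p8} | {p3} — 3 equivalence classes.
The equivalence class containing p8 is {p8}, of size 1.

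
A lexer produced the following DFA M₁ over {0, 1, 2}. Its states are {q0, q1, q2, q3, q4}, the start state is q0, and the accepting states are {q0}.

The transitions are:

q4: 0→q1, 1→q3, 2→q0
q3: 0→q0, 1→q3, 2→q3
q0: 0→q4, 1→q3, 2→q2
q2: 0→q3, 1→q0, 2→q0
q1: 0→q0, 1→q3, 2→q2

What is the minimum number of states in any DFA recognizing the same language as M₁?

5

Every state is reachable, so we keep all 5.
P0 = {q0} | {q1,q2,q3,q4}.
Refine {q1,q2,q3,q4} on symbol 0: members go to different blocks, giving {q1,q3} and {q2,q4}.
Refine {q1,q3} on symbol 2: members go to different blocks, giving {q1} and {q3}.
Refine {q2,q4} on symbol 0: members go to different blocks, giving {q2} and {q4}.
Stable partition: {q0} | {q1} | {q2} | {q3} | {q4} — 5 equivalence classes.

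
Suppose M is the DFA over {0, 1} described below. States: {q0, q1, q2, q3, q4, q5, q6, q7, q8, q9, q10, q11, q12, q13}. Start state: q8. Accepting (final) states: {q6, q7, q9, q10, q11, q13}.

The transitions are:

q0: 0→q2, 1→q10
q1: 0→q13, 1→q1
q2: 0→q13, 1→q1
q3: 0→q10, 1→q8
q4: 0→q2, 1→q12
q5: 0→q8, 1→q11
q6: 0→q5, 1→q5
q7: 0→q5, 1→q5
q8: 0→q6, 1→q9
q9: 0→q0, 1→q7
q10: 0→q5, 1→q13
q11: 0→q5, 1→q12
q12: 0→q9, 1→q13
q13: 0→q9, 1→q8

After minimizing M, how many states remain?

States {q3,q4} cannot be reached from the start state, so discard them.
Initial partition by acceptance: {q6,q7,q9,q10,q11,q13} | {q0,q1,q2,q5,q8,q12}.
On input 0, block {q6,q7,q9,q10,q11,q13} splits into {q6,q7,q9,q10,q11} and {q13}.
Refine {q6,q7,q9,q10,q11} on symbol 1: members go to different blocks, giving {q6,q7,q11} and {q9} and {q10}.
On input 0, block {q0,q1,q2,q5,q8,q12} splits into {q0,q5} and {q1,q2} and {q8} and {q12}.
Split {q6,q7,q11} by δ(·,1) → {q6,q7} and {q11}.
Refine {q0,q5} on symbol 0: members go to different blocks, giving {q0} and {q5}.
No further refinement is possible. Final partition (10 blocks): {q6,q7} | {q0} | {q13} | {q9} | {q10} | {q1,q2} | {q8} | {q12} | {q11} | {q5}.

10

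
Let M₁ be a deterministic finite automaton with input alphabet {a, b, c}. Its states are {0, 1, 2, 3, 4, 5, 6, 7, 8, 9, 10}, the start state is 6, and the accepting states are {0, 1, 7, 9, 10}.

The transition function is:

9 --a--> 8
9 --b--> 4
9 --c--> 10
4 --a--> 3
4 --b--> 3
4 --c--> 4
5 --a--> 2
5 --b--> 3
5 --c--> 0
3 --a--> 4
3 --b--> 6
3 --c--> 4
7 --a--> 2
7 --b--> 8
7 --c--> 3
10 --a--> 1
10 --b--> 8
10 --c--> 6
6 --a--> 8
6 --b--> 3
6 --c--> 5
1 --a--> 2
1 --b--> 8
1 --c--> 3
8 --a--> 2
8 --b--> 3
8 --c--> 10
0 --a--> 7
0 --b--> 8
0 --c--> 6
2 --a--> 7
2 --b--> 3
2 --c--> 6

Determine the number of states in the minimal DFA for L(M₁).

7

Reachable states from the start: {0,1,2,3,4,5,6,7,8,10}. Unreachable: {9} — drop them.
Initial partition by acceptance: {0,1,7,10} | {2,3,4,5,6,8}.
On input a, block {0,1,7,10} splits into {0,10} and {1,7}.
On input a, block {2,3,4,5,6,8} splits into {3,4,5,6,8} and {2}.
Refine {3,4,5,6,8} on symbol a: members go to different blocks, giving {3,4,6} and {5,8}.
On input a, block {3,4,6} splits into {3,4} and {6}.
Split {3,4} by δ(·,b) → {3} and {4}.
The partition is now stable with 7 blocks: {0,10} | {3} | {1,7} | {2} | {5,8} | {6} | {4}.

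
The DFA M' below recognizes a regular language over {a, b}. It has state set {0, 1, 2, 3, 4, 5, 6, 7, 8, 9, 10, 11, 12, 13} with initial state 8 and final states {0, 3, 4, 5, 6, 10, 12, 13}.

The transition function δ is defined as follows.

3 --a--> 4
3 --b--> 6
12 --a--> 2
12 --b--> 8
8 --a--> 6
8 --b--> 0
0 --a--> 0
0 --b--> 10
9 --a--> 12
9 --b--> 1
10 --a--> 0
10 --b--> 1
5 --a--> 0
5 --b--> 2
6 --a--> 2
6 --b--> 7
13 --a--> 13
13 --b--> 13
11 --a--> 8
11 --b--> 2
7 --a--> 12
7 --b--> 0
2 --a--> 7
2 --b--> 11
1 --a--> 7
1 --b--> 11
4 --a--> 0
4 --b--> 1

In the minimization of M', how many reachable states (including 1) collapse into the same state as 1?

3

States {3,4,5,9,13} cannot be reached from the start state, so discard them.
P0 = {0,6,10,12} | {1,2,7,8,11}.
Split {0,6,10,12} by δ(·,a) → {0,10} and {6,12}.
Split {0,10} by δ(·,b) → {0} and {10}.
Split {1,2,7,8,11} by δ(·,a) → {1,2,11} and {7,8}.
Stable partition: {0} | {1,2,11} | {6,12} | {10} | {7,8} — 5 equivalence classes.
State 1 belongs to the block {1,2,11}, which has 3 states.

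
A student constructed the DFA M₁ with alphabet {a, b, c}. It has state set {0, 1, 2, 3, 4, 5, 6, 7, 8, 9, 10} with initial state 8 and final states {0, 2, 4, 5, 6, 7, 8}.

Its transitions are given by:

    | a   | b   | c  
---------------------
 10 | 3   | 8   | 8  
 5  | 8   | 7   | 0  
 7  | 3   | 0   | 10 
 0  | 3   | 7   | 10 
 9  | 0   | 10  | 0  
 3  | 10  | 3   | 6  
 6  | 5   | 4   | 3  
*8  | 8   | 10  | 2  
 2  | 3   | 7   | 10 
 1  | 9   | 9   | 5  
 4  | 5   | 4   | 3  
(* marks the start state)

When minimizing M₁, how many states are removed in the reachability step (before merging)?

2

No path from 8 leads to 1, 9; the other 9 states are all reachable.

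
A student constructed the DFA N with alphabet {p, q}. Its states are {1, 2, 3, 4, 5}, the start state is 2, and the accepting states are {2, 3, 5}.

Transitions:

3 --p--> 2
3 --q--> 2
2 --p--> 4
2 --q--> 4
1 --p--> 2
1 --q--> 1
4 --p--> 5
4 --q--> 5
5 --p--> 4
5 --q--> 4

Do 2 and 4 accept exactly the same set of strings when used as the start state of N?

Reachable states from the start: {2,4,5}. Unreachable: {1,3} — drop them.
Initial partition by acceptance: {2,5} | {4}.
Stable partition: {2,5} | {4} — 2 equivalence classes.
2 and 4 end up in different blocks, so they are distinguishable. For instance, the string 'ε' is accepted from only 2.

No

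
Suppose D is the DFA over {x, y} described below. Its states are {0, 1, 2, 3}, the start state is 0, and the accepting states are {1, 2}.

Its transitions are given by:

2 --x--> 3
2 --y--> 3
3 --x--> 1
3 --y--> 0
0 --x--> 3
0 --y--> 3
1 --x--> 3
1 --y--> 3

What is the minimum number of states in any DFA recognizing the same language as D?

3

First remove the unreachable states {2}; 3 states remain.
Start with accepting vs non-accepting: {1} | {0,3}.
On input x, block {0,3} splits into {0} and {3}.
The partition is now stable with 3 blocks: {1} | {0} | {3}.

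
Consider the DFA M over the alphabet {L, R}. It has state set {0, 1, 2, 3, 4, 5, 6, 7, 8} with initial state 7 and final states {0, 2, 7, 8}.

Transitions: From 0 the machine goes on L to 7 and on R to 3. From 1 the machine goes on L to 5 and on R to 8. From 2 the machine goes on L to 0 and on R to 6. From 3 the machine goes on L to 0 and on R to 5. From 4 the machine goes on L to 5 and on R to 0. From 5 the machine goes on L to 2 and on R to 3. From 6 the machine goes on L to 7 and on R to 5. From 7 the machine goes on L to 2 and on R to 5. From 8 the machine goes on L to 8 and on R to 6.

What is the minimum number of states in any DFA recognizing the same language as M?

2

Reachable states from the start: {0,2,3,5,6,7}. Unreachable: {1,4,8} — drop them.
P0 = {0,2,7} | {3,5,6}.
No further refinement is possible. Final partition (2 blocks): {0,2,7} | {3,5,6}.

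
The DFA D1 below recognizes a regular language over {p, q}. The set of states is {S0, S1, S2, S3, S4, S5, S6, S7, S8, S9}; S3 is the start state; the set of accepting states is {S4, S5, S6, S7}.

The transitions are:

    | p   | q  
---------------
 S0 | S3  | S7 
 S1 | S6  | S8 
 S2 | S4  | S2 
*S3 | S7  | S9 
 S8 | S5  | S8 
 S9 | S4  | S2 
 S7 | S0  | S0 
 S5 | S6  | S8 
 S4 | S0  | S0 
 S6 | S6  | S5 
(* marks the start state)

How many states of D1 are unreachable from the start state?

4

Starting at S3 and following transitions, the reachable set is {S0, S2, S3, S4, S7, S9}. That leaves S1, S5, S6, S8 unreachable — 4 in total.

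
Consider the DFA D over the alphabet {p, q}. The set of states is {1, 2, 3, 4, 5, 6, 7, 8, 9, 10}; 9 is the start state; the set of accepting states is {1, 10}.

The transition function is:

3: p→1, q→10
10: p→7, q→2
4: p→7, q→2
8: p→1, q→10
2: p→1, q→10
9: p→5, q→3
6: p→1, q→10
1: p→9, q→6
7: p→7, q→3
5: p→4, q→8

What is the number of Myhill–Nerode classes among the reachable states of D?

3

Start with accepting vs non-accepting: {1,10} | {2,3,4,5,6,7,8,9}.
Split {2,3,4,5,6,7,8,9} by δ(·,p) → {2,3,6,8} and {4,5,7,9}.
No further refinement is possible. Final partition (3 blocks): {1,10} | {2,3,6,8} | {4,5,7,9}.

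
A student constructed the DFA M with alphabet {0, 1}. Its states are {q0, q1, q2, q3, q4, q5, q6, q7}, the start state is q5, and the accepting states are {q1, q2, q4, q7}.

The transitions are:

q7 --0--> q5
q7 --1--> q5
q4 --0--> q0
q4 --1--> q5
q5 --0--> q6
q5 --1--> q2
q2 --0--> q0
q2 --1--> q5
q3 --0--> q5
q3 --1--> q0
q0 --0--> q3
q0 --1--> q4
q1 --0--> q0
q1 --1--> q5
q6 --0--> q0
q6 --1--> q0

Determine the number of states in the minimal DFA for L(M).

3

Reachable states from the start: {q0,q2,q3,q4,q5,q6}. Unreachable: {q1,q7} — drop them.
P0 = {q2,q4} | {q0,q3,q5,q6}.
Split {q0,q3,q5,q6} by δ(·,1) → {q0,q5} and {q3,q6}.
The partition is now stable with 3 blocks: {q2,q4} | {q0,q5} | {q3,q6}.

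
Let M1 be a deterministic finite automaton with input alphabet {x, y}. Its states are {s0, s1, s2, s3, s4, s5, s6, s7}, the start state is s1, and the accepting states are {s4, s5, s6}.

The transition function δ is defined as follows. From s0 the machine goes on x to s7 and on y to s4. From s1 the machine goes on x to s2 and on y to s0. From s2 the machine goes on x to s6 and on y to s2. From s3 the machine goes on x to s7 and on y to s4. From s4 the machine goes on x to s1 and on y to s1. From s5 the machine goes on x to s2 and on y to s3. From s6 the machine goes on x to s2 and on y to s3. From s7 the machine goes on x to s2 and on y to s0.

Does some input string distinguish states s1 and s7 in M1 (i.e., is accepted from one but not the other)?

States {s5} cannot be reached from the start state, so discard them.
Start with accepting vs non-accepting: {s4,s6} | {s0,s1,s2,s3,s7}.
Refine {s0,s1,s2,s3,s7} on symbol x: members go to different blocks, giving {s0,s1,s3,s7} and {s2}.
On input x, block {s4,s6} splits into {s4} and {s6}.
Split {s0,s1,s3,s7} by δ(·,x) → {s0,s3} and {s1,s7}.
Stable partition: {s4} | {s0,s3} | {s2} | {s6} | {s1,s7} — 5 equivalence classes.
s1 and s7 lie in the same block of the stable partition, so they are equivalent — no string distinguishes them.

No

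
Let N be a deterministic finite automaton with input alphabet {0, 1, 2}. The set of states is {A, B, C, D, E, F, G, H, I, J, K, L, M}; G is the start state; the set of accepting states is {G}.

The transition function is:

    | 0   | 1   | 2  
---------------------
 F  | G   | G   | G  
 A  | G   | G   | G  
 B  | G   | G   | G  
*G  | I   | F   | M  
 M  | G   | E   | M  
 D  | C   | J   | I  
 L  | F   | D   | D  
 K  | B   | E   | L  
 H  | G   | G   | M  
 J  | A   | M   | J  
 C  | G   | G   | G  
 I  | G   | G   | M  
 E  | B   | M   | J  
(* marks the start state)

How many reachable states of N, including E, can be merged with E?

States {C,D,H,K,L} cannot be reached from the start state, so discard them.
P0 = {G} | {A,B,E,F,I,J,M}.
On input 0, block {A,B,E,F,I,J,M} splits into {A,B,F,I,M} and {E,J}.
Split {A,B,F,I,M} by δ(·,1) → {A,B,F,I} and {M}.
On input 2, block {A,B,F,I} splits into {A,B,F} and {I}.
No further refinement is possible. Final partition (5 blocks): {G} | {A,B,F} | {E,J} | {M} | {I}.
The equivalence class containing E is {E,J}, of size 2.

2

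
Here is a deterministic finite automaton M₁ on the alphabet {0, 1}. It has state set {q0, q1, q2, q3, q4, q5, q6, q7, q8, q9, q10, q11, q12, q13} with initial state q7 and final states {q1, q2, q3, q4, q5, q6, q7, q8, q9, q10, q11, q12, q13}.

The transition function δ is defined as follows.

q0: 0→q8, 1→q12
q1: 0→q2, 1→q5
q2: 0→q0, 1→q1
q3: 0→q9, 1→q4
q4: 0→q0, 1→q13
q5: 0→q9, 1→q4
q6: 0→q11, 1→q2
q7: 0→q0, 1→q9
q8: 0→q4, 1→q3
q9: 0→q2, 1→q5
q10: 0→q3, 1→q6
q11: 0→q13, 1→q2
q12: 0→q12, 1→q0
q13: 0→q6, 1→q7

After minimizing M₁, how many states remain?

8

Reachable states from the start: {q0,q1,q2,q3,q4,q5,q6,q7,q8,q9,q11,q12,q13}. Unreachable: {q10} — drop them.
P0 = {q1,q2,q3,q4,q5,q6,q7,q8,q9,q11,q12,q13} | {q0}.
Refine {q1,q2,q3,q4,q5,q6,q7,q8,q9,q11,q12,q13} on symbol 0: members go to different blocks, giving {q1,q3,q5,q6,q8,q9,q11,q12,q13} and {q2,q4,q7}.
Refine {q1,q3,q5,q6,q8,q9,q11,q12,q13} on symbol 0: members go to different blocks, giving {q3,q5,q6,q11,q12,q13} and {q1,q8,q9}.
Refine {q3,q5,q6,q11,q12,q13} on symbol 0: members go to different blocks, giving {q6,q11,q12,q13} and {q3,q5}.
On input 1, block {q6,q11,q12,q13} splits into {q6,q11,q13} and {q12}.
Refine {q2,q4,q7} on symbol 1: members go to different blocks, giving {q2,q7} and {q4}.
On input 0, block {q1,q8,q9} splits into {q1,q9} and {q8}.
Stable partition: {q6,q11,q13} | {q0} | {q2,q7} | {q1,q9} | {q3,q5} | {q12} | {q4} | {q8} — 8 equivalence classes.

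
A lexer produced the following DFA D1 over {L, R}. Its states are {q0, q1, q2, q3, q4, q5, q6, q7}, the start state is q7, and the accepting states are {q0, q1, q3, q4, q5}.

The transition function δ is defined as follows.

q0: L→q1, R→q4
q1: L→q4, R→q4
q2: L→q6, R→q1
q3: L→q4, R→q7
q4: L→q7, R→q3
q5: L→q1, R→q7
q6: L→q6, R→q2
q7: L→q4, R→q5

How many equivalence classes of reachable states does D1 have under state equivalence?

Reachable states from the start: {q1,q3,q4,q5,q7}. Unreachable: {q0,q2,q6} — drop them.
Initial partition by acceptance: {q1,q3,q4,q5} | {q7}.
On input L, block {q1,q3,q4,q5} splits into {q1,q3,q5} and {q4}.
Refine {q1,q3,q5} on symbol L: members go to different blocks, giving {q1,q3} and {q5}.
Refine {q1,q3} on symbol R: members go to different blocks, giving {q1} and {q3}.
The partition is now stable with 5 blocks: {q1} | {q7} | {q4} | {q5} | {q3}.

5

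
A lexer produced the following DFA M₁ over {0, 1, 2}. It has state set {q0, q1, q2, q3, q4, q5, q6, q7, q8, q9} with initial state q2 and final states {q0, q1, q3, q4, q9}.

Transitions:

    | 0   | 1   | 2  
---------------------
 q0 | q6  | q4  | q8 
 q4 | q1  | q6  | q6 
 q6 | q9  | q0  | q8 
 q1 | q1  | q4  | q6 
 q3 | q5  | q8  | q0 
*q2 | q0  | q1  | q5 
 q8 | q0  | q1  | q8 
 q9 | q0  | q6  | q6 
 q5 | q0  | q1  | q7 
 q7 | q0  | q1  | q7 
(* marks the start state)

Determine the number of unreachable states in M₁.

BFS from q2 reaches {q0, q1, q2, q4, q5, q6, q7, q8, q9}; the 1 state(s) q3 are never visited.

1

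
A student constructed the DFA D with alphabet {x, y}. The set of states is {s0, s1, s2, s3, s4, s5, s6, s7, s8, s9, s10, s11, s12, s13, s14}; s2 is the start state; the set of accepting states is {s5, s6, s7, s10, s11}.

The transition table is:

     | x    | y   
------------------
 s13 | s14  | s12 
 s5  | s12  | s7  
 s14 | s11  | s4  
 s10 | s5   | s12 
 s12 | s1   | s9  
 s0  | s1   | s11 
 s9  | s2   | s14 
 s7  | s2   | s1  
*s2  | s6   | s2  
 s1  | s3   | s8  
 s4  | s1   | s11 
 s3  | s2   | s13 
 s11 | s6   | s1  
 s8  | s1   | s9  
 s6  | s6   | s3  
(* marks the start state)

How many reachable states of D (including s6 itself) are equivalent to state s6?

Reachable states from the start: {s1,s2,s3,s4,s6,s8,s9,s11,s12,s13,s14}. Unreachable: {s0,s5,s7,s10} — drop them.
Initial partition by acceptance: {s6,s11} | {s1,s2,s3,s4,s8,s9,s12,s13,s14}.
On input x, block {s1,s2,s3,s4,s8,s9,s12,s13,s14} splits into {s1,s3,s4,s8,s9,s12,s13} and {s2,s14}.
Split {s1,s3,s4,s8,s9,s12,s13} by δ(·,x) → {s1,s4,s8,s12} and {s3,s9,s13}.
On input y, block {s6,s11} splits into {s6} and {s11}.
Refine {s1,s4,s8,s12} on symbol x: members go to different blocks, giving {s4,s8,s12} and {s1}.
Refine {s4,s8,s12} on symbol y: members go to different blocks, giving {s8,s12} and {s4}.
Split {s2,s14} by δ(·,x) → {s2} and {s14}.
Refine {s3,s9,s13} on symbol x: members go to different blocks, giving {s3,s9} and {s13}.
On input y, block {s3,s9} splits into {s3} and {s9}.
Stable partition: {s6} | {s8,s12} | {s2} | {s3} | {s11} | {s1} | {s4} | {s14} | {s13} | {s9} — 10 equivalence classes.
State s6 belongs to the block {s6}, which has 1 states.

1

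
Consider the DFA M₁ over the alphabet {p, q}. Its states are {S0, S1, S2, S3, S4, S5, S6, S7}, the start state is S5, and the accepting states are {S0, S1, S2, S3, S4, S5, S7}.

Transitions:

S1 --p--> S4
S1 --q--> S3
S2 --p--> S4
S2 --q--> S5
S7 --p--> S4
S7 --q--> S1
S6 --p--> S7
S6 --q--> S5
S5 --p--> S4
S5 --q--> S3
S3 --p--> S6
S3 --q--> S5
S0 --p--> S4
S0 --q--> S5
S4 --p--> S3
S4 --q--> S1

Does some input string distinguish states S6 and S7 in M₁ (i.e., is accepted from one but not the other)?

Yes

States {S0,S2} cannot be reached from the start state, so discard them.
Initial partition by acceptance: {S1,S3,S4,S5,S7} | {S6}.
On input p, block {S1,S3,S4,S5,S7} splits into {S1,S4,S5,S7} and {S3}.
On input p, block {S1,S4,S5,S7} splits into {S1,S5,S7} and {S4}.
Split {S1,S5,S7} by δ(·,q) → {S1,S5} and {S7}.
Stable partition: {S1,S5} | {S6} | {S3} | {S4} | {S7} — 5 equivalence classes.
S6 and S7 end up in different blocks, so they are distinguishable. For instance, the string 'ε' is accepted from only S7.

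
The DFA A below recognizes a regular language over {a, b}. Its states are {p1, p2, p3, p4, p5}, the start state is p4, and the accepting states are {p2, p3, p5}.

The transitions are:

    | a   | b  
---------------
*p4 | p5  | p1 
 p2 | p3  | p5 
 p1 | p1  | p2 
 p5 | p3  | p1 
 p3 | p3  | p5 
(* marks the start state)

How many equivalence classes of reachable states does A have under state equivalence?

All states are reachable from the start state.
Initial partition by acceptance: {p2,p3,p5} | {p1,p4}.
Split {p2,p3,p5} by δ(·,b) → {p2,p3} and {p5}.
Refine {p1,p4} on symbol a: members go to different blocks, giving {p1} and {p4}.
The partition is now stable with 4 blocks: {p2,p3} | {p1} | {p5} | {p4}.

4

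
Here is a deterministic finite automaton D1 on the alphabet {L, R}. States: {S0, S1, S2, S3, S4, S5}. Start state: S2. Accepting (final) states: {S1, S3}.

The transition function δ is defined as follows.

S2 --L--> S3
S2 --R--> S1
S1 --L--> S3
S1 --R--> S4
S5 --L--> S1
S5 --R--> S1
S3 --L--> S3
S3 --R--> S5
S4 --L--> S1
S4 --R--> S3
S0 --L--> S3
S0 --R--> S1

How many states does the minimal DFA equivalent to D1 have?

Reachable states from the start: {S1,S2,S3,S4,S5}. Unreachable: {S0} — drop them.
P0 = {S1,S3} | {S2,S4,S5}.
Stable partition: {S1,S3} | {S2,S4,S5} — 2 equivalence classes.

2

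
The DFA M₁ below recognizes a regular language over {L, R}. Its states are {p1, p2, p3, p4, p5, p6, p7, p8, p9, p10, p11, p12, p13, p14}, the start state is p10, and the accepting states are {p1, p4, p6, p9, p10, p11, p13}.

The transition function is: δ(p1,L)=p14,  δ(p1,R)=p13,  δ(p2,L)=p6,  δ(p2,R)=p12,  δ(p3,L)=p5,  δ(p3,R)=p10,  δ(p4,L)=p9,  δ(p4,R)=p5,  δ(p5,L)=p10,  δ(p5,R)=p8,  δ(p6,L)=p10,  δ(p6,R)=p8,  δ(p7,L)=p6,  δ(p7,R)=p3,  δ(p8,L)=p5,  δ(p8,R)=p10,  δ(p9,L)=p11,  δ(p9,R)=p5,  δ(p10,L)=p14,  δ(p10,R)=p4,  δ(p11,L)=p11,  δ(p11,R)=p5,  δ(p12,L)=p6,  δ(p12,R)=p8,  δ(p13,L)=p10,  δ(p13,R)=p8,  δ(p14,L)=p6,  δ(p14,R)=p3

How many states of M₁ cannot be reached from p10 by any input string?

5

BFS from p10 reaches {p3, p4, p5, p6, p8, p9, p10, p11, p14}; the 5 state(s) p1, p2, p7, p12, p13 are never visited.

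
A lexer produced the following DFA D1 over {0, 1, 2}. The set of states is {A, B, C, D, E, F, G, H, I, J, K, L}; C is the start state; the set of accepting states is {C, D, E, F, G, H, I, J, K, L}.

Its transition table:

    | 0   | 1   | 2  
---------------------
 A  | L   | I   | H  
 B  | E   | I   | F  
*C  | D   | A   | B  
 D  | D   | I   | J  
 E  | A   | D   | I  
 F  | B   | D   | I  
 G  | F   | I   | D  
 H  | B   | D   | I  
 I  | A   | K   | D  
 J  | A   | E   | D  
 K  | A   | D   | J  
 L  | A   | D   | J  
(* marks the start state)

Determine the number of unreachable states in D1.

No path from C leads to G; the other 11 states are all reachable.

1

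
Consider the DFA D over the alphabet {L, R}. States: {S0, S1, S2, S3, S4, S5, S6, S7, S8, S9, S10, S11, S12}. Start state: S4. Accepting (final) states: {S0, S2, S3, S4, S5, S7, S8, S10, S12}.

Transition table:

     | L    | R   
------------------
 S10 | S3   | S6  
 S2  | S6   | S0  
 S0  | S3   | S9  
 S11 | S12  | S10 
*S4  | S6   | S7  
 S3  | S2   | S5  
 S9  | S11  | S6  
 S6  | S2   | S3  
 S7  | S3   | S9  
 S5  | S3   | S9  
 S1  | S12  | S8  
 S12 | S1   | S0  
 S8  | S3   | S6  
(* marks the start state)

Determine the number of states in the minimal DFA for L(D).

8

Initial partition by acceptance: {S0,S2,S3,S4,S5,S7,S8,S10,S12} | {S1,S6,S9,S11}.
On input L, block {S0,S2,S3,S4,S5,S7,S8,S10,S12} splits into {S0,S3,S5,S7,S8,S10} and {S2,S4,S12}.
Refine {S0,S3,S5,S7,S8,S10} on symbol L: members go to different blocks, giving {S0,S5,S7,S8,S10} and {S3}.
Refine {S1,S6,S9,S11} on symbol L: members go to different blocks, giving {S1,S6,S11} and {S9}.
On input R, block {S0,S5,S7,S8,S10} splits into {S0,S5,S7} and {S8,S10}.
Split {S1,S6,S11} by δ(·,R) → {S1,S11} and {S6}.
Refine {S2,S4,S12} on symbol L: members go to different blocks, giving {S2,S4} and {S12}.
Stable partition: {S0,S5,S7} | {S1,S11} | {S2,S4} | {S3} | {S9} | {S8,S10} | {S6} | {S12} — 8 equivalence classes.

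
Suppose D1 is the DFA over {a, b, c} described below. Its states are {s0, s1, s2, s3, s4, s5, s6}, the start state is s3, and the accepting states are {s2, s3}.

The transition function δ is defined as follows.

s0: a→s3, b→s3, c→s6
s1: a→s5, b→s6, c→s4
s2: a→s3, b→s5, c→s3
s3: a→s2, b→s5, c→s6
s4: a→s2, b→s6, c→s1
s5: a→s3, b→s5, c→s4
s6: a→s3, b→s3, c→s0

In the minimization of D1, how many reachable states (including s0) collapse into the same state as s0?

2

Every state is reachable, so we keep all 7.
P0 = {s2,s3} | {s0,s1,s4,s5,s6}.
Refine {s2,s3} on symbol c: members go to different blocks, giving {s2} and {s3}.
Refine {s0,s1,s4,s5,s6} on symbol a: members go to different blocks, giving {s0,s5,s6} and {s1} and {s4}.
Refine {s0,s5,s6} on symbol b: members go to different blocks, giving {s0,s6} and {s5}.
Stable partition: {s2} | {s0,s6} | {s3} | {s1} | {s4} | {s5} — 6 equivalence classes.
The equivalence class containing s0 is {s0,s6}, of size 2.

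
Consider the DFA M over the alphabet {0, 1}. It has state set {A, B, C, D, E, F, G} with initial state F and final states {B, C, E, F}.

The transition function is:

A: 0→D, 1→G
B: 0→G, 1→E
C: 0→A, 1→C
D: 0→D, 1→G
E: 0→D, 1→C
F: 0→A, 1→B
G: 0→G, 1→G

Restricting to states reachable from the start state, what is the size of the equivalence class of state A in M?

3

All states are reachable from the start state.
Initial partition by acceptance: {B,C,E,F} | {A,D,G}.
The partition is now stable with 2 blocks: {B,C,E,F} | {A,D,G}.
State A belongs to the block {A,D,G}, which has 3 states.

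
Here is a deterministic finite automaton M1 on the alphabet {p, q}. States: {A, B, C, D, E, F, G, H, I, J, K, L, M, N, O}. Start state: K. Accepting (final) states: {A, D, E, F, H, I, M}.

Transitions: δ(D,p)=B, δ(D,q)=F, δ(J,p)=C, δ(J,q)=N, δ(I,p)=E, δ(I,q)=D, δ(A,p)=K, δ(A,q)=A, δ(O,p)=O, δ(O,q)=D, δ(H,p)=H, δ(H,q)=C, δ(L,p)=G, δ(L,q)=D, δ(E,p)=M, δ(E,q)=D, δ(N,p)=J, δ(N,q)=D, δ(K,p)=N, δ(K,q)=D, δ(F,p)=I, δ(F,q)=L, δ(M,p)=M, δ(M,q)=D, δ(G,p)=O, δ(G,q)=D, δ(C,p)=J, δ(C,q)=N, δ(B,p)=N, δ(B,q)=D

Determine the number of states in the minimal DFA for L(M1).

7

States {A,H} cannot be reached from the start state, so discard them.
Initial partition by acceptance: {D,E,F,I,M} | {B,C,G,J,K,L,N,O}.
Split {D,E,F,I,M} by δ(·,p) → {E,F,I,M} and {D}.
Refine {E,F,I,M} on symbol q: members go to different blocks, giving {E,I,M} and {F}.
Refine {B,C,G,J,K,L,N,O} on symbol q: members go to different blocks, giving {B,G,K,L,N,O} and {C,J}.
Refine {B,G,K,L,N,O} on symbol p: members go to different blocks, giving {B,G,K,L,O} and {N}.
Split {B,G,K,L,O} by δ(·,p) → {G,L,O} and {B,K}.
No further refinement is possible. Final partition (7 blocks): {E,I,M} | {G,L,O} | {D} | {F} | {C,J} | {N} | {B,K}.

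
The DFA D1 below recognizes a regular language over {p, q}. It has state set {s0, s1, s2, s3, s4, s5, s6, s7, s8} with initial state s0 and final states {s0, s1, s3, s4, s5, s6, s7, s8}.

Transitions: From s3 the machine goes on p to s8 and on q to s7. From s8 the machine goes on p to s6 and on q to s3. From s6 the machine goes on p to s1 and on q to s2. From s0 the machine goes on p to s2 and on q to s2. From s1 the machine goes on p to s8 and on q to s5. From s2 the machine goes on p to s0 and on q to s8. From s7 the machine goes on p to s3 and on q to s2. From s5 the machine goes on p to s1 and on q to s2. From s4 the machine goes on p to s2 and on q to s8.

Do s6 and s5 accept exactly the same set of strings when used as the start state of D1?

Yes

Reachable states from the start: {s0,s1,s2,s3,s5,s6,s7,s8}. Unreachable: {s4} — drop them.
Initial partition by acceptance: {s0,s1,s3,s5,s6,s7,s8} | {s2}.
Split {s0,s1,s3,s5,s6,s7,s8} by δ(·,p) → {s1,s3,s5,s6,s7,s8} and {s0}.
On input q, block {s1,s3,s5,s6,s7,s8} splits into {s1,s3,s8} and {s5,s6,s7}.
Refine {s1,s3,s8} on symbol p: members go to different blocks, giving {s1,s3} and {s8}.
No further refinement is possible. Final partition (5 blocks): {s1,s3} | {s2} | {s0} | {s5,s6,s7} | {s8}.
s6 and s5 lie in the same block of the stable partition, so they are equivalent — no string distinguishes them.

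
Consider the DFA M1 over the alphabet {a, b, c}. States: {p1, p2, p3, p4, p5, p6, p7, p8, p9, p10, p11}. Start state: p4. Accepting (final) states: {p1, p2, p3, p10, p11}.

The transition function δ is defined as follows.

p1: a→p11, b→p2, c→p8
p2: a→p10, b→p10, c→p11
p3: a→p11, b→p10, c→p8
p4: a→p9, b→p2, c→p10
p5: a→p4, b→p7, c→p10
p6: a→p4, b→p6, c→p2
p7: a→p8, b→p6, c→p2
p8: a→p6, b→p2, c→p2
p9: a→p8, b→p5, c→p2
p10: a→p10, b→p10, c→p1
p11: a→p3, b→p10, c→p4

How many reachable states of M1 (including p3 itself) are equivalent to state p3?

3

All states are reachable from the start state.
Initial partition by acceptance: {p1,p2,p3,p10,p11} | {p4,p5,p6,p7,p8,p9}.
Split {p1,p2,p3,p10,p11} by δ(·,c) → {p1,p3,p11} and {p2,p10}.
On input b, block {p4,p5,p6,p7,p8,p9} splits into {p5,p6,p7,p9} and {p4,p8}.
No further refinement is possible. Final partition (4 blocks): {p1,p3,p11} | {p5,p6,p7,p9} | {p2,p10} | {p4,p8}.
The equivalence class containing p3 is {p1,p3,p11}, of size 3.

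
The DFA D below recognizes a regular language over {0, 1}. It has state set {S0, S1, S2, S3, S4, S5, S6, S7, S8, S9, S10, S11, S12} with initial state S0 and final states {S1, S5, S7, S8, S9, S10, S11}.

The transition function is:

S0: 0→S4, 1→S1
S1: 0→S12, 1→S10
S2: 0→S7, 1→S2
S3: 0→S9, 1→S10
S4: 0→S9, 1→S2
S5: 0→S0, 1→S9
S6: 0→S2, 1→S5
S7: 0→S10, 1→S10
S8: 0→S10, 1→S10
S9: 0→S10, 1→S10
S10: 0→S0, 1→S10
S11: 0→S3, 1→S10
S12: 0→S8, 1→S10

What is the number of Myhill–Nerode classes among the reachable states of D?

6

States {S3,S5,S6,S11} cannot be reached from the start state, so discard them.
Start with accepting vs non-accepting: {S1,S7,S8,S9,S10} | {S0,S2,S4,S12}.
On input 0, block {S1,S7,S8,S9,S10} splits into {S7,S8,S9} and {S1,S10}.
Split {S0,S2,S4,S12} by δ(·,0) → {S2,S4,S12} and {S0}.
Split {S2,S4,S12} by δ(·,1) → {S2,S4} and {S12}.
Refine {S1,S10} on symbol 0: members go to different blocks, giving {S1} and {S10}.
The partition is now stable with 6 blocks: {S7,S8,S9} | {S2,S4} | {S1} | {S0} | {S12} | {S10}.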